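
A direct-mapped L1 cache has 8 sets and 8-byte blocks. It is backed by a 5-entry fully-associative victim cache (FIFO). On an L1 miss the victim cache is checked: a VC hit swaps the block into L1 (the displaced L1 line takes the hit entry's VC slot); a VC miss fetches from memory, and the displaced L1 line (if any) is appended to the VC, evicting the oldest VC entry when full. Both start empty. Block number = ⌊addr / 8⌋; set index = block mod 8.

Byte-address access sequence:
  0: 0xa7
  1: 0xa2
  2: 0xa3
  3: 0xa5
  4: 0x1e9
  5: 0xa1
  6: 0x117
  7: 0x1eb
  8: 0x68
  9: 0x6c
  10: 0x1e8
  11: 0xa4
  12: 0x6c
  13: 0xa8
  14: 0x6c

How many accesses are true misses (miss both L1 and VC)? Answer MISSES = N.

MISSES = 5

#0 0xa7→b20/s4 MISS; vc=[]
#1 0xa2→b20/s4 L1-HIT; vc=[]
#2 0xa3→b20/s4 L1-HIT; vc=[]
#3 0xa5→b20/s4 L1-HIT; vc=[]
#4 0x1e9→b61/s5 MISS; vc=[]
#5 0xa1→b20/s4 L1-HIT; vc=[]
#6 0x117→b34/s2 MISS; vc=[]
#7 0x1eb→b61/s5 L1-HIT; vc=[]
#8 0x68→b13/s5 MISS; vc=[61]
#9 0x6c→b13/s5 L1-HIT; vc=[61]
#10 0x1e8→b61/s5 VC-HIT; vc=[13]
#11 0xa4→b20/s4 L1-HIT; vc=[13]
#12 0x6c→b13/s5 VC-HIT; vc=[61]
#13 0xa8→b21/s5 MISS; vc=[61,13]
#14 0x6c→b13/s5 VC-HIT; vc=[61,21]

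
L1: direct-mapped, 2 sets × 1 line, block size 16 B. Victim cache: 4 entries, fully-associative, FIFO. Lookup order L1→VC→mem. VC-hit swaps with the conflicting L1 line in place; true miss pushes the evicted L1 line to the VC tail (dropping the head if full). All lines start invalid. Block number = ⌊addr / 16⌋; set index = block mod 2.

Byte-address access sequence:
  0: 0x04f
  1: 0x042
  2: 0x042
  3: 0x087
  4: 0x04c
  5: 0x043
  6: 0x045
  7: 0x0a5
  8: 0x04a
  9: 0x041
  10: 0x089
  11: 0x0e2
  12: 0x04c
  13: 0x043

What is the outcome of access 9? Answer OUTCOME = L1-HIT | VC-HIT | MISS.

OUTCOME = L1-HIT

#0 0x4f→b4/s0 MISS; vc=[]
#1 0x42→b4/s0 L1-HIT; vc=[]
#2 0x42→b4/s0 L1-HIT; vc=[]
#3 0x87→b8/s0 MISS; vc=[4]
#4 0x4c→b4/s0 VC-HIT; vc=[8]
#5 0x43→b4/s0 L1-HIT; vc=[8]
#6 0x45→b4/s0 L1-HIT; vc=[8]
#7 0xa5→b10/s0 MISS; vc=[8,4]
#8 0x4a→b4/s0 VC-HIT; vc=[8,10]
#9 0x41→b4/s0 L1-HIT; vc=[8,10]
#10 0x89→b8/s0 VC-HIT; vc=[4,10]
#11 0xe2→b14/s0 MISS; vc=[4,10,8]
#12 0x4c→b4/s0 VC-HIT; vc=[14,10,8]
#13 0x43→b4/s0 L1-HIT; vc=[14,10,8]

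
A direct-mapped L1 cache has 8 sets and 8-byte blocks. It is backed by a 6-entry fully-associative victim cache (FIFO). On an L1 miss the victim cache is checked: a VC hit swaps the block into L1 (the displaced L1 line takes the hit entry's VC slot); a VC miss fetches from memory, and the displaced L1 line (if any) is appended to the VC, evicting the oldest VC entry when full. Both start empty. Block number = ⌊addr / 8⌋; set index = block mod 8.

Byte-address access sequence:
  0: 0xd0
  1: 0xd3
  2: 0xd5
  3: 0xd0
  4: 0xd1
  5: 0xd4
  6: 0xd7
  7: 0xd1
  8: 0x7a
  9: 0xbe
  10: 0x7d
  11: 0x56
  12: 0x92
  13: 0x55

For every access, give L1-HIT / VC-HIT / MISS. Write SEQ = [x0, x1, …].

SEQ = [MISS, L1-HIT, L1-HIT, L1-HIT, L1-HIT, L1-HIT, L1-HIT, L1-HIT, MISS, MISS, VC-HIT, MISS, MISS, VC-HIT]

#0 0xd0→b26/s2 MISS; vc=[]
#1 0xd3→b26/s2 L1-HIT; vc=[]
#2 0xd5→b26/s2 L1-HIT; vc=[]
#3 0xd0→b26/s2 L1-HIT; vc=[]
#4 0xd1→b26/s2 L1-HIT; vc=[]
#5 0xd4→b26/s2 L1-HIT; vc=[]
#6 0xd7→b26/s2 L1-HIT; vc=[]
#7 0xd1→b26/s2 L1-HIT; vc=[]
#8 0x7a→b15/s7 MISS; vc=[]
#9 0xbe→b23/s7 MISS; vc=[15]
#10 0x7d→b15/s7 VC-HIT; vc=[23]
#11 0x56→b10/s2 MISS; vc=[23,26]
#12 0x92→b18/s2 MISS; vc=[23,26,10]
#13 0x55→b10/s2 VC-HIT; vc=[23,26,18]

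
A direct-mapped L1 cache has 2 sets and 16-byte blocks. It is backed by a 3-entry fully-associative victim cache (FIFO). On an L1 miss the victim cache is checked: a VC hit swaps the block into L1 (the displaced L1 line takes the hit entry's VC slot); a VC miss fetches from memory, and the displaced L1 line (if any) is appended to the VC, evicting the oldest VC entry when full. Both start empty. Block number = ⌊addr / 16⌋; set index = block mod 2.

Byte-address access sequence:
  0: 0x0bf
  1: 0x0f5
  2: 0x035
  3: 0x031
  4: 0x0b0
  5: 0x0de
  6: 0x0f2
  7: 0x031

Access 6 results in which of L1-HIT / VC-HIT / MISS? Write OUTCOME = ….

OUTCOME = VC-HIT

#0 0xbf→b11/s1 MISS; vc=[]
#1 0xf5→b15/s1 MISS; vc=[11]
#2 0x35→b3/s1 MISS; vc=[11,15]
#3 0x31→b3/s1 L1-HIT; vc=[11,15]
#4 0xb0→b11/s1 VC-HIT; vc=[3,15]
#5 0xde→b13/s1 MISS; vc=[3,15,11]
#6 0xf2→b15/s1 VC-HIT; vc=[3,13,11]
#7 0x31→b3/s1 VC-HIT; vc=[15,13,11]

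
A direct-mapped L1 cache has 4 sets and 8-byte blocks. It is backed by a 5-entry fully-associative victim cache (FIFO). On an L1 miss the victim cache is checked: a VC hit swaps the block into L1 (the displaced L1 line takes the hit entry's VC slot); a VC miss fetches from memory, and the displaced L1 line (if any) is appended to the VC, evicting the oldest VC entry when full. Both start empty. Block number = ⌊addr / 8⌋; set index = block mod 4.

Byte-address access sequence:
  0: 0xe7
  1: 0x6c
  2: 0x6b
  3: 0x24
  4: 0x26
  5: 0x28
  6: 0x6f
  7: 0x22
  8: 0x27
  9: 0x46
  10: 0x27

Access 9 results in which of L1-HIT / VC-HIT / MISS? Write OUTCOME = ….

OUTCOME = MISS

  [0] addr=0xe7 blk=28 s=0: MISS | VC []
  [1] addr=0x6c blk=13 s=1: MISS | VC []
  [2] addr=0x6b blk=13 s=1: L1-HIT | VC []
  [3] addr=0x24 blk=4 s=0: MISS | VC [28]
  [4] addr=0x26 blk=4 s=0: L1-HIT | VC [28]
  [5] addr=0x28 blk=5 s=1: MISS | VC [28, 13]
  [6] addr=0x6f blk=13 s=1: VC-HIT | VC [28, 5]
  [7] addr=0x22 blk=4 s=0: L1-HIT | VC [28, 5]
  [8] addr=0x27 blk=4 s=0: L1-HIT | VC [28, 5]
  [9] addr=0x46 blk=8 s=0: MISS | VC [28, 5, 4]
  [10] addr=0x27 blk=4 s=0: VC-HIT | VC [28, 5, 8]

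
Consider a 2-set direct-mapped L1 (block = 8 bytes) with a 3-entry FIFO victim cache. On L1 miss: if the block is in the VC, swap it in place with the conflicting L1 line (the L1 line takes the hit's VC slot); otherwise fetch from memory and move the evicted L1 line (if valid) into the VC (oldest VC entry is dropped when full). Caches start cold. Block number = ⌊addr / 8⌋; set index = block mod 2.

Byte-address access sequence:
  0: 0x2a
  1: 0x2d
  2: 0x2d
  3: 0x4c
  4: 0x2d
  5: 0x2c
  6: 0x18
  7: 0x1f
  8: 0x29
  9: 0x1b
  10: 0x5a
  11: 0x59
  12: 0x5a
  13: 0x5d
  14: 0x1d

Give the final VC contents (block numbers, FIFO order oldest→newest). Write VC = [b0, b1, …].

  [0] addr=0x2a blk=5 s=1: MISS | VC []
  [1] addr=0x2d blk=5 s=1: L1-HIT | VC []
  [2] addr=0x2d blk=5 s=1: L1-HIT | VC []
  [3] addr=0x4c blk=9 s=1: MISS | VC [5]
  [4] addr=0x2d blk=5 s=1: VC-HIT | VC [9]
  [5] addr=0x2c blk=5 s=1: L1-HIT | VC [9]
  [6] addr=0x18 blk=3 s=1: MISS | VC [9, 5]
  [7] addr=0x1f blk=3 s=1: L1-HIT | VC [9, 5]
  [8] addr=0x29 blk=5 s=1: VC-HIT | VC [9, 3]
  [9] addr=0x1b blk=3 s=1: VC-HIT | VC [9, 5]
  [10] addr=0x5a blk=11 s=1: MISS | VC [9, 5, 3]
  [11] addr=0x59 blk=11 s=1: L1-HIT | VC [9, 5, 3]
  [12] addr=0x5a blk=11 s=1: L1-HIT | VC [9, 5, 3]
  [13] addr=0x5d blk=11 s=1: L1-HIT | VC [9, 5, 3]
  [14] addr=0x1d blk=3 s=1: VC-HIT | VC [9, 5, 11]

VC = [9, 5, 11]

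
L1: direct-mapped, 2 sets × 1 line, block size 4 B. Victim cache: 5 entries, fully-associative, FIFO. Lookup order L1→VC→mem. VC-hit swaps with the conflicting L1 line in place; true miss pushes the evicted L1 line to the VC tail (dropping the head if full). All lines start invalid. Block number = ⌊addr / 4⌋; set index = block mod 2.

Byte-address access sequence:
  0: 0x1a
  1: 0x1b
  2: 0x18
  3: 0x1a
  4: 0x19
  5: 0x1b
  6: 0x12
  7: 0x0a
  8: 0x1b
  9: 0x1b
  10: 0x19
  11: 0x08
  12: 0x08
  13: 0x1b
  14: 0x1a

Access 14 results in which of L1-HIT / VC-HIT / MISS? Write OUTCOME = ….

0: 0x1a (blk 6, set 0) → MISS  vc=[]
1: 0x1b (blk 6, set 0) → L1-HIT  vc=[]
2: 0x18 (blk 6, set 0) → L1-HIT  vc=[]
3: 0x1a (blk 6, set 0) → L1-HIT  vc=[]
4: 0x19 (blk 6, set 0) → L1-HIT  vc=[]
5: 0x1b (blk 6, set 0) → L1-HIT  vc=[]
6: 0x12 (blk 4, set 0) → MISS  vc=[6]
7: 0xa (blk 2, set 0) → MISS  vc=[6, 4]
8: 0x1b (blk 6, set 0) → VC-HIT  vc=[2, 4]
9: 0x1b (blk 6, set 0) → L1-HIT  vc=[2, 4]
10: 0x19 (blk 6, set 0) → L1-HIT  vc=[2, 4]
11: 0x8 (blk 2, set 0) → VC-HIT  vc=[6, 4]
12: 0x8 (blk 2, set 0) → L1-HIT  vc=[6, 4]
13: 0x1b (blk 6, set 0) → VC-HIT  vc=[2, 4]
14: 0x1a (blk 6, set 0) → L1-HIT  vc=[2, 4]

OUTCOME = L1-HIT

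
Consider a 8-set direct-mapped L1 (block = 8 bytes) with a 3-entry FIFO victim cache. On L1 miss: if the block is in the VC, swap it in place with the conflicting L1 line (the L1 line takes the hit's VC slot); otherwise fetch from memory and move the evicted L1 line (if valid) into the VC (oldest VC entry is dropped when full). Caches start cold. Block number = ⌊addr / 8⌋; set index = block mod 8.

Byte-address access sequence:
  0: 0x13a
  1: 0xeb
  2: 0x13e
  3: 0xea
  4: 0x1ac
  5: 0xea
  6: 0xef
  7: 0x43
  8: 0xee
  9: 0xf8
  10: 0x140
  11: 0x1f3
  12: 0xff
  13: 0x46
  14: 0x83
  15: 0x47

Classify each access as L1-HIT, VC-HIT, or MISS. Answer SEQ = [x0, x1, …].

#0 0x13a→b39/s7 MISS; vc=[]
#1 0xeb→b29/s5 MISS; vc=[]
#2 0x13e→b39/s7 L1-HIT; vc=[]
#3 0xea→b29/s5 L1-HIT; vc=[]
#4 0x1ac→b53/s5 MISS; vc=[29]
#5 0xea→b29/s5 VC-HIT; vc=[53]
#6 0xef→b29/s5 L1-HIT; vc=[53]
#7 0x43→b8/s0 MISS; vc=[53]
#8 0xee→b29/s5 L1-HIT; vc=[53]
#9 0xf8→b31/s7 MISS; vc=[53,39]
#10 0x140→b40/s0 MISS; vc=[53,39,8]
#11 0x1f3→b62/s6 MISS; vc=[53,39,8]
#12 0xff→b31/s7 L1-HIT; vc=[53,39,8]
#13 0x46→b8/s0 VC-HIT; vc=[53,39,40]
#14 0x83→b16/s0 MISS; vc=[39,40,8]
#15 0x47→b8/s0 VC-HIT; vc=[39,40,16]

SEQ = [MISS, MISS, L1-HIT, L1-HIT, MISS, VC-HIT, L1-HIT, MISS, L1-HIT, MISS, MISS, MISS, L1-HIT, VC-HIT, MISS, VC-HIT]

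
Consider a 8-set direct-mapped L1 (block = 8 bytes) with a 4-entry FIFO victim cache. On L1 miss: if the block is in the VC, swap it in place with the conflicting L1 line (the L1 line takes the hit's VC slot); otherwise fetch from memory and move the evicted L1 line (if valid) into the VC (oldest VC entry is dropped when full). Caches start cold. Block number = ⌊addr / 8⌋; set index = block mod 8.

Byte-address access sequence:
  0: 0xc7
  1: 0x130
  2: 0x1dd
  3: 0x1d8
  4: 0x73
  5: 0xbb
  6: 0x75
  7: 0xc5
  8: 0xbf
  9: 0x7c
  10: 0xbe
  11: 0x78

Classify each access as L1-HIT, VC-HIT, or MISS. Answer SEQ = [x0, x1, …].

SEQ = [MISS, MISS, MISS, L1-HIT, MISS, MISS, L1-HIT, L1-HIT, L1-HIT, MISS, VC-HIT, VC-HIT]

#0 0xc7→b24/s0 MISS; vc=[]
#1 0x130→b38/s6 MISS; vc=[]
#2 0x1dd→b59/s3 MISS; vc=[]
#3 0x1d8→b59/s3 L1-HIT; vc=[]
#4 0x73→b14/s6 MISS; vc=[38]
#5 0xbb→b23/s7 MISS; vc=[38]
#6 0x75→b14/s6 L1-HIT; vc=[38]
#7 0xc5→b24/s0 L1-HIT; vc=[38]
#8 0xbf→b23/s7 L1-HIT; vc=[38]
#9 0x7c→b15/s7 MISS; vc=[38,23]
#10 0xbe→b23/s7 VC-HIT; vc=[38,15]
#11 0x78→b15/s7 VC-HIT; vc=[38,23]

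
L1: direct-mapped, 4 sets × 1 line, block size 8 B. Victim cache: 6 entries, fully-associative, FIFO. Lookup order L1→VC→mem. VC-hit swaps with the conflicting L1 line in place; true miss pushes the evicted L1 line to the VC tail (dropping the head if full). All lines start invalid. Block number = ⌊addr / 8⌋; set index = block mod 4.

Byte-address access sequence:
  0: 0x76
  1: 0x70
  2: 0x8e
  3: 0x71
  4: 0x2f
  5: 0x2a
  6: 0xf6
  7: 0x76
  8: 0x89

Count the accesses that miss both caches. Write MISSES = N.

0: 0x76 (blk 14, set 2) → MISS  vc=[]
1: 0x70 (blk 14, set 2) → L1-HIT  vc=[]
2: 0x8e (blk 17, set 1) → MISS  vc=[]
3: 0x71 (blk 14, set 2) → L1-HIT  vc=[]
4: 0x2f (blk 5, set 1) → MISS  vc=[17]
5: 0x2a (blk 5, set 1) → L1-HIT  vc=[17]
6: 0xf6 (blk 30, set 2) → MISS  vc=[17, 14]
7: 0x76 (blk 14, set 2) → VC-HIT  vc=[17, 30]
8: 0x89 (blk 17, set 1) → VC-HIT  vc=[5, 30]

MISSES = 4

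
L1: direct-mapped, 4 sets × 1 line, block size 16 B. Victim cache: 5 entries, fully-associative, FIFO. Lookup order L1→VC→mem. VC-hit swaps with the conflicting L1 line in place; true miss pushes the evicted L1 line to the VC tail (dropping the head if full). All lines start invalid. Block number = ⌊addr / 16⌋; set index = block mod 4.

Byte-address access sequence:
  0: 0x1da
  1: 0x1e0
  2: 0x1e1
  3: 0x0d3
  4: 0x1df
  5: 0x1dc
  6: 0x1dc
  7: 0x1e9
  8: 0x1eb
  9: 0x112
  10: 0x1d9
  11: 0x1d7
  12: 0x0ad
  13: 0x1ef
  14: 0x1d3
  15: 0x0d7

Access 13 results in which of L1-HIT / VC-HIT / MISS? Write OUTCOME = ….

OUTCOME = VC-HIT

  [0] addr=0x1da blk=29 s=1: MISS | VC []
  [1] addr=0x1e0 blk=30 s=2: MISS | VC []
  [2] addr=0x1e1 blk=30 s=2: L1-HIT | VC []
  [3] addr=0xd3 blk=13 s=1: MISS | VC [29]
  [4] addr=0x1df blk=29 s=1: VC-HIT | VC [13]
  [5] addr=0x1dc blk=29 s=1: L1-HIT | VC [13]
  [6] addr=0x1dc blk=29 s=1: L1-HIT | VC [13]
  [7] addr=0x1e9 blk=30 s=2: L1-HIT | VC [13]
  [8] addr=0x1eb blk=30 s=2: L1-HIT | VC [13]
  [9] addr=0x112 blk=17 s=1: MISS | VC [13, 29]
  [10] addr=0x1d9 blk=29 s=1: VC-HIT | VC [13, 17]
  [11] addr=0x1d7 blk=29 s=1: L1-HIT | VC [13, 17]
  [12] addr=0xad blk=10 s=2: MISS | VC [13, 17, 30]
  [13] addr=0x1ef blk=30 s=2: VC-HIT | VC [13, 17, 10]
  [14] addr=0x1d3 blk=29 s=1: L1-HIT | VC [13, 17, 10]
  [15] addr=0xd7 blk=13 s=1: VC-HIT | VC [29, 17, 10]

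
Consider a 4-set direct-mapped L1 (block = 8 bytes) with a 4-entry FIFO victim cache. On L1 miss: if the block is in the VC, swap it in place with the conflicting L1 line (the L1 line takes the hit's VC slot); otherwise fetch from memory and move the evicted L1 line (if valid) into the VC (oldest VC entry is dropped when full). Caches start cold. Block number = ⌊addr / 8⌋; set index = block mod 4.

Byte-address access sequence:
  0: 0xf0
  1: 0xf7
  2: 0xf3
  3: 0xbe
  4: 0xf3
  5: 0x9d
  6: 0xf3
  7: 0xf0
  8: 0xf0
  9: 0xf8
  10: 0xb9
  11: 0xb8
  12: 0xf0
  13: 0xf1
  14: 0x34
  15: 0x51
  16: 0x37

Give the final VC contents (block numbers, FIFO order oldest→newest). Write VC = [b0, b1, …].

VC = [31, 19, 30, 10]

0: 0xf0 (blk 30, set 2) → MISS  vc=[]
1: 0xf7 (blk 30, set 2) → L1-HIT  vc=[]
2: 0xf3 (blk 30, set 2) → L1-HIT  vc=[]
3: 0xbe (blk 23, set 3) → MISS  vc=[]
4: 0xf3 (blk 30, set 2) → L1-HIT  vc=[]
5: 0x9d (blk 19, set 3) → MISS  vc=[23]
6: 0xf3 (blk 30, set 2) → L1-HIT  vc=[23]
7: 0xf0 (blk 30, set 2) → L1-HIT  vc=[23]
8: 0xf0 (blk 30, set 2) → L1-HIT  vc=[23]
9: 0xf8 (blk 31, set 3) → MISS  vc=[23, 19]
10: 0xb9 (blk 23, set 3) → VC-HIT  vc=[31, 19]
11: 0xb8 (blk 23, set 3) → L1-HIT  vc=[31, 19]
12: 0xf0 (blk 30, set 2) → L1-HIT  vc=[31, 19]
13: 0xf1 (blk 30, set 2) → L1-HIT  vc=[31, 19]
14: 0x34 (blk 6, set 2) → MISS  vc=[31, 19, 30]
15: 0x51 (blk 10, set 2) → MISS  vc=[31, 19, 30, 6]
16: 0x37 (blk 6, set 2) → VC-HIT  vc=[31, 19, 30, 10]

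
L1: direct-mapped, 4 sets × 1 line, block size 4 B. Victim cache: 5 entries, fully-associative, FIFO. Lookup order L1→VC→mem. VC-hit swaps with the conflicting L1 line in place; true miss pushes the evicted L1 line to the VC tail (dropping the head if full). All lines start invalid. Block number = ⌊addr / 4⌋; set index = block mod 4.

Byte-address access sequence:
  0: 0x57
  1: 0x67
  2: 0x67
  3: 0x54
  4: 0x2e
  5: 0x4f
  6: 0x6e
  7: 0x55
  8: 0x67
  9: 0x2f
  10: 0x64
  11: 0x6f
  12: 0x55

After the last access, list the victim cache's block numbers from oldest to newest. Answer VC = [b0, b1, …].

VC = [25, 11, 19]

#0 0x57→b21/s1 MISS; vc=[]
#1 0x67→b25/s1 MISS; vc=[21]
#2 0x67→b25/s1 L1-HIT; vc=[21]
#3 0x54→b21/s1 VC-HIT; vc=[25]
#4 0x2e→b11/s3 MISS; vc=[25]
#5 0x4f→b19/s3 MISS; vc=[25,11]
#6 0x6e→b27/s3 MISS; vc=[25,11,19]
#7 0x55→b21/s1 L1-HIT; vc=[25,11,19]
#8 0x67→b25/s1 VC-HIT; vc=[21,11,19]
#9 0x2f→b11/s3 VC-HIT; vc=[21,27,19]
#10 0x64→b25/s1 L1-HIT; vc=[21,27,19]
#11 0x6f→b27/s3 VC-HIT; vc=[21,11,19]
#12 0x55→b21/s1 VC-HIT; vc=[25,11,19]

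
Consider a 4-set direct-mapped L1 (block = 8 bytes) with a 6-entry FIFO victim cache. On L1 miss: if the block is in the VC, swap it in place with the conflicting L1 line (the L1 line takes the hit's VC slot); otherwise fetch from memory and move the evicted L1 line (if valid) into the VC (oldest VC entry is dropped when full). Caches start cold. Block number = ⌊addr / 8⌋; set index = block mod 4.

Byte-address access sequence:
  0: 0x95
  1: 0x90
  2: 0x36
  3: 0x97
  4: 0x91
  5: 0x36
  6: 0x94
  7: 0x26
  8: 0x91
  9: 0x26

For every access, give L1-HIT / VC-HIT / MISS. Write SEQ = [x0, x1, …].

SEQ = [MISS, L1-HIT, MISS, VC-HIT, L1-HIT, VC-HIT, VC-HIT, MISS, L1-HIT, L1-HIT]

0: 0x95 (blk 18, set 2) → MISS  vc=[]
1: 0x90 (blk 18, set 2) → L1-HIT  vc=[]
2: 0x36 (blk 6, set 2) → MISS  vc=[18]
3: 0x97 (blk 18, set 2) → VC-HIT  vc=[6]
4: 0x91 (blk 18, set 2) → L1-HIT  vc=[6]
5: 0x36 (blk 6, set 2) → VC-HIT  vc=[18]
6: 0x94 (blk 18, set 2) → VC-HIT  vc=[6]
7: 0x26 (blk 4, set 0) → MISS  vc=[6]
8: 0x91 (blk 18, set 2) → L1-HIT  vc=[6]
9: 0x26 (blk 4, set 0) → L1-HIT  vc=[6]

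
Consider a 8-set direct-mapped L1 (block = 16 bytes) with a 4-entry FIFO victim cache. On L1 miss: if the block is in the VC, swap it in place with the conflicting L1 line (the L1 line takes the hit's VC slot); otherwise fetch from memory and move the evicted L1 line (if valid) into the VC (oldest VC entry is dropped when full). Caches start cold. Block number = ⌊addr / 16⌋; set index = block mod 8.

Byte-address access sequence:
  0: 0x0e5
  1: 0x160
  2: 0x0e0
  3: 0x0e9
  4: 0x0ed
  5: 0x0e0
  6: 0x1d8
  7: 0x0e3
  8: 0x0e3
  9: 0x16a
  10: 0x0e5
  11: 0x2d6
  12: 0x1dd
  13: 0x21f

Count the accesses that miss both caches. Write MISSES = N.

MISSES = 5

#0 0xe5→b14/s6 MISS; vc=[]
#1 0x160→b22/s6 MISS; vc=[14]
#2 0xe0→b14/s6 VC-HIT; vc=[22]
#3 0xe9→b14/s6 L1-HIT; vc=[22]
#4 0xed→b14/s6 L1-HIT; vc=[22]
#5 0xe0→b14/s6 L1-HIT; vc=[22]
#6 0x1d8→b29/s5 MISS; vc=[22]
#7 0xe3→b14/s6 L1-HIT; vc=[22]
#8 0xe3→b14/s6 L1-HIT; vc=[22]
#9 0x16a→b22/s6 VC-HIT; vc=[14]
#10 0xe5→b14/s6 VC-HIT; vc=[22]
#11 0x2d6→b45/s5 MISS; vc=[22,29]
#12 0x1dd→b29/s5 VC-HIT; vc=[22,45]
#13 0x21f→b33/s1 MISS; vc=[22,45]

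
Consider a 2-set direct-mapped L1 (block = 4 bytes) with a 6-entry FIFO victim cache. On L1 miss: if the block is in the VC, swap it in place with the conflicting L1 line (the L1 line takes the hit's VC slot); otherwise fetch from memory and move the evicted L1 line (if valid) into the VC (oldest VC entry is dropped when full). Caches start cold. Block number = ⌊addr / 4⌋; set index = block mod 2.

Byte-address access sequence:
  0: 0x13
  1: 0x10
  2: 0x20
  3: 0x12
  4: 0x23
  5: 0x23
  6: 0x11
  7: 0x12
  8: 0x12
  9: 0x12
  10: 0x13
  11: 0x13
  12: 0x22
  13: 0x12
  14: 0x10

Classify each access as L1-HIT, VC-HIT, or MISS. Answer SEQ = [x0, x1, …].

SEQ = [MISS, L1-HIT, MISS, VC-HIT, VC-HIT, L1-HIT, VC-HIT, L1-HIT, L1-HIT, L1-HIT, L1-HIT, L1-HIT, VC-HIT, VC-HIT, L1-HIT]

#0 0x13→b4/s0 MISS; vc=[]
#1 0x10→b4/s0 L1-HIT; vc=[]
#2 0x20→b8/s0 MISS; vc=[4]
#3 0x12→b4/s0 VC-HIT; vc=[8]
#4 0x23→b8/s0 VC-HIT; vc=[4]
#5 0x23→b8/s0 L1-HIT; vc=[4]
#6 0x11→b4/s0 VC-HIT; vc=[8]
#7 0x12→b4/s0 L1-HIT; vc=[8]
#8 0x12→b4/s0 L1-HIT; vc=[8]
#9 0x12→b4/s0 L1-HIT; vc=[8]
#10 0x13→b4/s0 L1-HIT; vc=[8]
#11 0x13→b4/s0 L1-HIT; vc=[8]
#12 0x22→b8/s0 VC-HIT; vc=[4]
#13 0x12→b4/s0 VC-HIT; vc=[8]
#14 0x10→b4/s0 L1-HIT; vc=[8]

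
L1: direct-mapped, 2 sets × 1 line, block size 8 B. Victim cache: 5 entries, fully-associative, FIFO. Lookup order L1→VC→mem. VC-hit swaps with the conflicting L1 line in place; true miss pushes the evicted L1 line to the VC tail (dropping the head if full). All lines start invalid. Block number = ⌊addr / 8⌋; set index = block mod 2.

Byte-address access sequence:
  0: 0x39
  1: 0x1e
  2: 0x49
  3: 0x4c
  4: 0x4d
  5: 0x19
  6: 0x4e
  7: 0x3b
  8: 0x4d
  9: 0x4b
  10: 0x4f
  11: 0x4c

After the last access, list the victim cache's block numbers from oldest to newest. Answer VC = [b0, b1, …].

VC = [7, 3]

0: 0x39 (blk 7, set 1) → MISS  vc=[]
1: 0x1e (blk 3, set 1) → MISS  vc=[7]
2: 0x49 (blk 9, set 1) → MISS  vc=[7, 3]
3: 0x4c (blk 9, set 1) → L1-HIT  vc=[7, 3]
4: 0x4d (blk 9, set 1) → L1-HIT  vc=[7, 3]
5: 0x19 (blk 3, set 1) → VC-HIT  vc=[7, 9]
6: 0x4e (blk 9, set 1) → VC-HIT  vc=[7, 3]
7: 0x3b (blk 7, set 1) → VC-HIT  vc=[9, 3]
8: 0x4d (blk 9, set 1) → VC-HIT  vc=[7, 3]
9: 0x4b (blk 9, set 1) → L1-HIT  vc=[7, 3]
10: 0x4f (blk 9, set 1) → L1-HIT  vc=[7, 3]
11: 0x4c (blk 9, set 1) → L1-HIT  vc=[7, 3]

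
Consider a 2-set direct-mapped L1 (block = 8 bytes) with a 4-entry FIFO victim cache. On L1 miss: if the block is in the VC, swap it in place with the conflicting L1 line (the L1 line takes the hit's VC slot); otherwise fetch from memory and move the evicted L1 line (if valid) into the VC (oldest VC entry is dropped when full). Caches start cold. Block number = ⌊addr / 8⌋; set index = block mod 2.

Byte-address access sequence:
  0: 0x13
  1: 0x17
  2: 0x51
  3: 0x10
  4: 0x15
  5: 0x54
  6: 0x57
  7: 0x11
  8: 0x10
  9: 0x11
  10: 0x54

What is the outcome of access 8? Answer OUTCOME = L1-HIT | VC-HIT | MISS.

  [0] addr=0x13 blk=2 s=0: MISS | VC []
  [1] addr=0x17 blk=2 s=0: L1-HIT | VC []
  [2] addr=0x51 blk=10 s=0: MISS | VC [2]
  [3] addr=0x10 blk=2 s=0: VC-HIT | VC [10]
  [4] addr=0x15 blk=2 s=0: L1-HIT | VC [10]
  [5] addr=0x54 blk=10 s=0: VC-HIT | VC [2]
  [6] addr=0x57 blk=10 s=0: L1-HIT | VC [2]
  [7] addr=0x11 blk=2 s=0: VC-HIT | VC [10]
  [8] addr=0x10 blk=2 s=0: L1-HIT | VC [10]
  [9] addr=0x11 blk=2 s=0: L1-HIT | VC [10]
  [10] addr=0x54 blk=10 s=0: VC-HIT | VC [2]

OUTCOME = L1-HIT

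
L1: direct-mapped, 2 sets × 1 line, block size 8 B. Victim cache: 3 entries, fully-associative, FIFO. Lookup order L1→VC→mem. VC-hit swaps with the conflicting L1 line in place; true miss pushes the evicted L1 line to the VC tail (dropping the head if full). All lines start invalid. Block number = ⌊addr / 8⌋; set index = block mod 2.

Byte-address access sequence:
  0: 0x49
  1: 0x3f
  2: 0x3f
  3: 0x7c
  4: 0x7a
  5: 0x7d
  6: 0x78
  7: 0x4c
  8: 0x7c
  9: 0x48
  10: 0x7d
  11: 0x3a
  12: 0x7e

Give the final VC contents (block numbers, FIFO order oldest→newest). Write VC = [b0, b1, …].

VC = [9, 7]

  [0] addr=0x49 blk=9 s=1: MISS | VC []
  [1] addr=0x3f blk=7 s=1: MISS | VC [9]
  [2] addr=0x3f blk=7 s=1: L1-HIT | VC [9]
  [3] addr=0x7c blk=15 s=1: MISS | VC [9, 7]
  [4] addr=0x7a blk=15 s=1: L1-HIT | VC [9, 7]
  [5] addr=0x7d blk=15 s=1: L1-HIT | VC [9, 7]
  [6] addr=0x78 blk=15 s=1: L1-HIT | VC [9, 7]
  [7] addr=0x4c blk=9 s=1: VC-HIT | VC [15, 7]
  [8] addr=0x7c blk=15 s=1: VC-HIT | VC [9, 7]
  [9] addr=0x48 blk=9 s=1: VC-HIT | VC [15, 7]
  [10] addr=0x7d blk=15 s=1: VC-HIT | VC [9, 7]
  [11] addr=0x3a blk=7 s=1: VC-HIT | VC [9, 15]
  [12] addr=0x7e blk=15 s=1: VC-HIT | VC [9, 7]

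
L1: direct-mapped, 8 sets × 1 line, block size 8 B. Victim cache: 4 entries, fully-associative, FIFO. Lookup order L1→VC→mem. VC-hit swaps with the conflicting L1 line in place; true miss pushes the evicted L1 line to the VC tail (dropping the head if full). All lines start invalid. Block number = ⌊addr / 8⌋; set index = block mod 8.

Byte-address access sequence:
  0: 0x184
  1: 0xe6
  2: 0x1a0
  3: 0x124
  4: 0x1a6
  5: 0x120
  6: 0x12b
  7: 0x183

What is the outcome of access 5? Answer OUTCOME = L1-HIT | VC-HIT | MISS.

OUTCOME = VC-HIT

#0 0x184→b48/s0 MISS; vc=[]
#1 0xe6→b28/s4 MISS; vc=[]
#2 0x1a0→b52/s4 MISS; vc=[28]
#3 0x124→b36/s4 MISS; vc=[28,52]
#4 0x1a6→b52/s4 VC-HIT; vc=[28,36]
#5 0x120→b36/s4 VC-HIT; vc=[28,52]
#6 0x12b→b37/s5 MISS; vc=[28,52]
#7 0x183→b48/s0 L1-HIT; vc=[28,52]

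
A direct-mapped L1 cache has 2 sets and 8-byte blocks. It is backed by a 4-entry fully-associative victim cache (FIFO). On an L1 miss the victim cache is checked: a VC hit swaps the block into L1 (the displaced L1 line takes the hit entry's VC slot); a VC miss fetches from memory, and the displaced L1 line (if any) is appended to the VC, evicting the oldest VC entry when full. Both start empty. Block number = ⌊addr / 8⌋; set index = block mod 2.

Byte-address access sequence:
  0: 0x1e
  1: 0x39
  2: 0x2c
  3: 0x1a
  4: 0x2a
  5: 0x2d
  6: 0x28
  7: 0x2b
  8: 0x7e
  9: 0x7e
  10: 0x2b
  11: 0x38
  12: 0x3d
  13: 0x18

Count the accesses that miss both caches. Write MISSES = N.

#0 0x1e→b3/s1 MISS; vc=[]
#1 0x39→b7/s1 MISS; vc=[3]
#2 0x2c→b5/s1 MISS; vc=[3,7]
#3 0x1a→b3/s1 VC-HIT; vc=[5,7]
#4 0x2a→b5/s1 VC-HIT; vc=[3,7]
#5 0x2d→b5/s1 L1-HIT; vc=[3,7]
#6 0x28→b5/s1 L1-HIT; vc=[3,7]
#7 0x2b→b5/s1 L1-HIT; vc=[3,7]
#8 0x7e→b15/s1 MISS; vc=[3,7,5]
#9 0x7e→b15/s1 L1-HIT; vc=[3,7,5]
#10 0x2b→b5/s1 VC-HIT; vc=[3,7,15]
#11 0x38→b7/s1 VC-HIT; vc=[3,5,15]
#12 0x3d→b7/s1 L1-HIT; vc=[3,5,15]
#13 0x18→b3/s1 VC-HIT; vc=[7,5,15]

MISSES = 4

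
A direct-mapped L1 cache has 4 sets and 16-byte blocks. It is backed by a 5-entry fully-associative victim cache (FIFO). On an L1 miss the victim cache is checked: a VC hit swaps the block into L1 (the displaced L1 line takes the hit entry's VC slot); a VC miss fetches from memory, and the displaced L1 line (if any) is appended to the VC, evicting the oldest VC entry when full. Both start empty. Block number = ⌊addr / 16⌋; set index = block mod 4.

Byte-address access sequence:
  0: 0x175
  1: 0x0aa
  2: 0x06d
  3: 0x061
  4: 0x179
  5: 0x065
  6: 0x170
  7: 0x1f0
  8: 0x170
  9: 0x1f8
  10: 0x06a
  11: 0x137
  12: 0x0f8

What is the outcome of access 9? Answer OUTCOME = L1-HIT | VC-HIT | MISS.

  [0] addr=0x175 blk=23 s=3: MISS | VC []
  [1] addr=0xaa blk=10 s=2: MISS | VC []
  [2] addr=0x6d blk=6 s=2: MISS | VC [10]
  [3] addr=0x61 blk=6 s=2: L1-HIT | VC [10]
  [4] addr=0x179 blk=23 s=3: L1-HIT | VC [10]
  [5] addr=0x65 blk=6 s=2: L1-HIT | VC [10]
  [6] addr=0x170 blk=23 s=3: L1-HIT | VC [10]
  [7] addr=0x1f0 blk=31 s=3: MISS | VC [10, 23]
  [8] addr=0x170 blk=23 s=3: VC-HIT | VC [10, 31]
  [9] addr=0x1f8 blk=31 s=3: VC-HIT | VC [10, 23]
  [10] addr=0x6a blk=6 s=2: L1-HIT | VC [10, 23]
  [11] addr=0x137 blk=19 s=3: MISS | VC [10, 23, 31]
  [12] addr=0xf8 blk=15 s=3: MISS | VC [10, 23, 31, 19]

OUTCOME = VC-HIT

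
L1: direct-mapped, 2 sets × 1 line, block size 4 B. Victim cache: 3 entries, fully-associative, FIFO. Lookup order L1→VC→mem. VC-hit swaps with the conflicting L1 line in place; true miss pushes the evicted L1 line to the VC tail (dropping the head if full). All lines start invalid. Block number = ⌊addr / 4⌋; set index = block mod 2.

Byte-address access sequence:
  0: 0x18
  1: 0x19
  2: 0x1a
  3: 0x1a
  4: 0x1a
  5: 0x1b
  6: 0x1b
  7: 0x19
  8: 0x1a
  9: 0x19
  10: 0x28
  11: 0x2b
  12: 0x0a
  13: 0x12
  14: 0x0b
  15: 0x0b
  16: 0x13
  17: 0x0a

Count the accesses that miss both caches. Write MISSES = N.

0: 0x18 (blk 6, set 0) → MISS  vc=[]
1: 0x19 (blk 6, set 0) → L1-HIT  vc=[]
2: 0x1a (blk 6, set 0) → L1-HIT  vc=[]
3: 0x1a (blk 6, set 0) → L1-HIT  vc=[]
4: 0x1a (blk 6, set 0) → L1-HIT  vc=[]
5: 0x1b (blk 6, set 0) → L1-HIT  vc=[]
6: 0x1b (blk 6, set 0) → L1-HIT  vc=[]
7: 0x19 (blk 6, set 0) → L1-HIT  vc=[]
8: 0x1a (blk 6, set 0) → L1-HIT  vc=[]
9: 0x19 (blk 6, set 0) → L1-HIT  vc=[]
10: 0x28 (blk 10, set 0) → MISS  vc=[6]
11: 0x2b (blk 10, set 0) → L1-HIT  vc=[6]
12: 0xa (blk 2, set 0) → MISS  vc=[6, 10]
13: 0x12 (blk 4, set 0) → MISS  vc=[6, 10, 2]
14: 0xb (blk 2, set 0) → VC-HIT  vc=[6, 10, 4]
15: 0xb (blk 2, set 0) → L1-HIT  vc=[6, 10, 4]
16: 0x13 (blk 4, set 0) → VC-HIT  vc=[6, 10, 2]
17: 0xa (blk 2, set 0) → VC-HIT  vc=[6, 10, 4]

MISSES = 4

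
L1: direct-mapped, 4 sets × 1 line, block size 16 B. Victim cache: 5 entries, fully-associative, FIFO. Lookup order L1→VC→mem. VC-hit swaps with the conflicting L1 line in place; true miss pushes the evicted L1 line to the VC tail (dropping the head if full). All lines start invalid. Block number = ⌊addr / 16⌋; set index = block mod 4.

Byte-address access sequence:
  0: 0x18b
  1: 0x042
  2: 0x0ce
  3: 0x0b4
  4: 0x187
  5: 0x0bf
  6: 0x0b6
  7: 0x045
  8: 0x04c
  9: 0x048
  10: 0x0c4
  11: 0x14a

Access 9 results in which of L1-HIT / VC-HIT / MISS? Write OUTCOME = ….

  [0] addr=0x18b blk=24 s=0: MISS | VC []
  [1] addr=0x42 blk=4 s=0: MISS | VC [24]
  [2] addr=0xce blk=12 s=0: MISS | VC [24, 4]
  [3] addr=0xb4 blk=11 s=3: MISS | VC [24, 4]
  [4] addr=0x187 blk=24 s=0: VC-HIT | VC [12, 4]
  [5] addr=0xbf blk=11 s=3: L1-HIT | VC [12, 4]
  [6] addr=0xb6 blk=11 s=3: L1-HIT | VC [12, 4]
  [7] addr=0x45 blk=4 s=0: VC-HIT | VC [12, 24]
  [8] addr=0x4c blk=4 s=0: L1-HIT | VC [12, 24]
  [9] addr=0x48 blk=4 s=0: L1-HIT | VC [12, 24]
  [10] addr=0xc4 blk=12 s=0: VC-HIT | VC [4, 24]
  [11] addr=0x14a blk=20 s=0: MISS | VC [4, 24, 12]

OUTCOME = L1-HIT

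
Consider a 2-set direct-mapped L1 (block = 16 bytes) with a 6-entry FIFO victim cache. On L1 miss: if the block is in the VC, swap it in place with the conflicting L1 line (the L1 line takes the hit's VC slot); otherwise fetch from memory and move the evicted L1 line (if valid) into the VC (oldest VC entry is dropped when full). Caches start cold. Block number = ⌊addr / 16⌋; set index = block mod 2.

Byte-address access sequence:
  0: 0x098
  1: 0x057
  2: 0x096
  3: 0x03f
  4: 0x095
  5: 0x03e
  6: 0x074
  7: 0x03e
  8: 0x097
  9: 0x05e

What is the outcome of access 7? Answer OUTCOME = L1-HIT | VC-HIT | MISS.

OUTCOME = VC-HIT

0: 0x98 (blk 9, set 1) → MISS  vc=[]
1: 0x57 (blk 5, set 1) → MISS  vc=[9]
2: 0x96 (blk 9, set 1) → VC-HIT  vc=[5]
3: 0x3f (blk 3, set 1) → MISS  vc=[5, 9]
4: 0x95 (blk 9, set 1) → VC-HIT  vc=[5, 3]
5: 0x3e (blk 3, set 1) → VC-HIT  vc=[5, 9]
6: 0x74 (blk 7, set 1) → MISS  vc=[5, 9, 3]
7: 0x3e (blk 3, set 1) → VC-HIT  vc=[5, 9, 7]
8: 0x97 (blk 9, set 1) → VC-HIT  vc=[5, 3, 7]
9: 0x5e (blk 5, set 1) → VC-HIT  vc=[9, 3, 7]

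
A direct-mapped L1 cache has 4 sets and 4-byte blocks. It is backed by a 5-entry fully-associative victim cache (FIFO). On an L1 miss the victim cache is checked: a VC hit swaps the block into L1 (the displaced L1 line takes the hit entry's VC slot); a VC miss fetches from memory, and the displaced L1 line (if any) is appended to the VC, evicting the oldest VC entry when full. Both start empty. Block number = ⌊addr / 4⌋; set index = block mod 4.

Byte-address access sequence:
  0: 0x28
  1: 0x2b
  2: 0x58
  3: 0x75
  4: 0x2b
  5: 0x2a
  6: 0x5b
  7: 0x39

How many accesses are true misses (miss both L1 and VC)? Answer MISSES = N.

MISSES = 4

  [0] addr=0x28 blk=10 s=2: MISS | VC []
  [1] addr=0x2b blk=10 s=2: L1-HIT | VC []
  [2] addr=0x58 blk=22 s=2: MISS | VC [10]
  [3] addr=0x75 blk=29 s=1: MISS | VC [10]
  [4] addr=0x2b blk=10 s=2: VC-HIT | VC [22]
  [5] addr=0x2a blk=10 s=2: L1-HIT | VC [22]
  [6] addr=0x5b blk=22 s=2: VC-HIT | VC [10]
  [7] addr=0x39 blk=14 s=2: MISS | VC [10, 22]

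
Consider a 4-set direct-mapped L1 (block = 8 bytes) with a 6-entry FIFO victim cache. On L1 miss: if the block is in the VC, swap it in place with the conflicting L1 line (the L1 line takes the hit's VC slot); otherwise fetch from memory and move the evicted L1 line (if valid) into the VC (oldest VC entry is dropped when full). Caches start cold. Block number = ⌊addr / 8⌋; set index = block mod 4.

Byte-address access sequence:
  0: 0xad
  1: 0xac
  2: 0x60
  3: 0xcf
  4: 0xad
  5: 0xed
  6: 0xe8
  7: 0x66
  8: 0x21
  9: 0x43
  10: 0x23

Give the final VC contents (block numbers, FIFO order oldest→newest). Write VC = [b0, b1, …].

  [0] addr=0xad blk=21 s=1: MISS | VC []
  [1] addr=0xac blk=21 s=1: L1-HIT | VC []
  [2] addr=0x60 blk=12 s=0: MISS | VC []
  [3] addr=0xcf blk=25 s=1: MISS | VC [21]
  [4] addr=0xad blk=21 s=1: VC-HIT | VC [25]
  [5] addr=0xed blk=29 s=1: MISS | VC [25, 21]
  [6] addr=0xe8 blk=29 s=1: L1-HIT | VC [25, 21]
  [7] addr=0x66 blk=12 s=0: L1-HIT | VC [25, 21]
  [8] addr=0x21 blk=4 s=0: MISS | VC [25, 21, 12]
  [9] addr=0x43 blk=8 s=0: MISS | VC [25, 21, 12, 4]
  [10] addr=0x23 blk=4 s=0: VC-HIT | VC [25, 21, 12, 8]

VC = [25, 21, 12, 8]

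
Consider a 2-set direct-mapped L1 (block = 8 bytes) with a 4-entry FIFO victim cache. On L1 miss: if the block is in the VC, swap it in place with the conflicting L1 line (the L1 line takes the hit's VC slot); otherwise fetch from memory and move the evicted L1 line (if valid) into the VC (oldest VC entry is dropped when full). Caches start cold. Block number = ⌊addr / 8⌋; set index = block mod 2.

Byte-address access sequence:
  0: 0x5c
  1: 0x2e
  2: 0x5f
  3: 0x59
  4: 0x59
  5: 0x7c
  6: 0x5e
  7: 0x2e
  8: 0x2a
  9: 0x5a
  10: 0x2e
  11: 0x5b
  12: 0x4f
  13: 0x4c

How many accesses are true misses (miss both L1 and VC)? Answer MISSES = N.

MISSES = 4

  [0] addr=0x5c blk=11 s=1: MISS | VC []
  [1] addr=0x2e blk=5 s=1: MISS | VC [11]
  [2] addr=0x5f blk=11 s=1: VC-HIT | VC [5]
  [3] addr=0x59 blk=11 s=1: L1-HIT | VC [5]
  [4] addr=0x59 blk=11 s=1: L1-HIT | VC [5]
  [5] addr=0x7c blk=15 s=1: MISS | VC [5, 11]
  [6] addr=0x5e blk=11 s=1: VC-HIT | VC [5, 15]
  [7] addr=0x2e blk=5 s=1: VC-HIT | VC [11, 15]
  [8] addr=0x2a blk=5 s=1: L1-HIT | VC [11, 15]
  [9] addr=0x5a blk=11 s=1: VC-HIT | VC [5, 15]
  [10] addr=0x2e blk=5 s=1: VC-HIT | VC [11, 15]
  [11] addr=0x5b blk=11 s=1: VC-HIT | VC [5, 15]
  [12] addr=0x4f blk=9 s=1: MISS | VC [5, 15, 11]
  [13] addr=0x4c blk=9 s=1: L1-HIT | VC [5, 15, 11]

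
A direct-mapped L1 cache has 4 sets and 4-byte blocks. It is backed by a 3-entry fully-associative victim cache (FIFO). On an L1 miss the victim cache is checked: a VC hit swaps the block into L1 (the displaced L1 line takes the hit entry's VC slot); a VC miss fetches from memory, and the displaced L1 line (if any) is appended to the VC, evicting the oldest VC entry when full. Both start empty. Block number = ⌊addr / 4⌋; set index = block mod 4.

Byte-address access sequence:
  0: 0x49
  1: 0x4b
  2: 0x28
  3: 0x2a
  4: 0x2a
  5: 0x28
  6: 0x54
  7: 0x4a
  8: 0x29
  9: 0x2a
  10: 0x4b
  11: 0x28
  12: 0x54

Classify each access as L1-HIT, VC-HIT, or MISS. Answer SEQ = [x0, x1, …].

0: 0x49 (blk 18, set 2) → MISS  vc=[]
1: 0x4b (blk 18, set 2) → L1-HIT  vc=[]
2: 0x28 (blk 10, set 2) → MISS  vc=[18]
3: 0x2a (blk 10, set 2) → L1-HIT  vc=[18]
4: 0x2a (blk 10, set 2) → L1-HIT  vc=[18]
5: 0x28 (blk 10, set 2) → L1-HIT  vc=[18]
6: 0x54 (blk 21, set 1) → MISS  vc=[18]
7: 0x4a (blk 18, set 2) → VC-HIT  vc=[10]
8: 0x29 (blk 10, set 2) → VC-HIT  vc=[18]
9: 0x2a (blk 10, set 2) → L1-HIT  vc=[18]
10: 0x4b (blk 18, set 2) → VC-HIT  vc=[10]
11: 0x28 (blk 10, set 2) → VC-HIT  vc=[18]
12: 0x54 (blk 21, set 1) → L1-HIT  vc=[18]

SEQ = [MISS, L1-HIT, MISS, L1-HIT, L1-HIT, L1-HIT, MISS, VC-HIT, VC-HIT, L1-HIT, VC-HIT, VC-HIT, L1-HIT]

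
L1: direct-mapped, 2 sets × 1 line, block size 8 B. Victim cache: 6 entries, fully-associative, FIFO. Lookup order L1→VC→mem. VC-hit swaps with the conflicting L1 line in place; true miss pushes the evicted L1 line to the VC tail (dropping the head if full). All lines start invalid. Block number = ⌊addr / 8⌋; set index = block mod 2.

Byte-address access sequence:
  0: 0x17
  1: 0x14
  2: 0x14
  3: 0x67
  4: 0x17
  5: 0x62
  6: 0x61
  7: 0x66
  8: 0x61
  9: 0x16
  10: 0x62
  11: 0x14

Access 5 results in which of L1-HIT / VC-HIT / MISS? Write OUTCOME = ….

OUTCOME = VC-HIT

0: 0x17 (blk 2, set 0) → MISS  vc=[]
1: 0x14 (blk 2, set 0) → L1-HIT  vc=[]
2: 0x14 (blk 2, set 0) → L1-HIT  vc=[]
3: 0x67 (blk 12, set 0) → MISS  vc=[2]
4: 0x17 (blk 2, set 0) → VC-HIT  vc=[12]
5: 0x62 (blk 12, set 0) → VC-HIT  vc=[2]
6: 0x61 (blk 12, set 0) → L1-HIT  vc=[2]
7: 0x66 (blk 12, set 0) → L1-HIT  vc=[2]
8: 0x61 (blk 12, set 0) → L1-HIT  vc=[2]
9: 0x16 (blk 2, set 0) → VC-HIT  vc=[12]
10: 0x62 (blk 12, set 0) → VC-HIT  vc=[2]
11: 0x14 (blk 2, set 0) → VC-HIT  vc=[12]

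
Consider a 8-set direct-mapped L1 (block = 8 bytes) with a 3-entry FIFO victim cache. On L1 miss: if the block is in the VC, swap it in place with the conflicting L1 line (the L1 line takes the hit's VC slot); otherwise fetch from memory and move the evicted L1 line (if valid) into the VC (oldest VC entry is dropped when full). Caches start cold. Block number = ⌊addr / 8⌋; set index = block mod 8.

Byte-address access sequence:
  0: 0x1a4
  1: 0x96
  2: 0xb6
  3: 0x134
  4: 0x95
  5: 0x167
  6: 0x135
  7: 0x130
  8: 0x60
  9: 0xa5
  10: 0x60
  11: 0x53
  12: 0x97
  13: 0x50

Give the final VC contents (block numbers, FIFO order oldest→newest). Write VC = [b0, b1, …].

0: 0x1a4 (blk 52, set 4) → MISS  vc=[]
1: 0x96 (blk 18, set 2) → MISS  vc=[]
2: 0xb6 (blk 22, set 6) → MISS  vc=[]
3: 0x134 (blk 38, set 6) → MISS  vc=[22]
4: 0x95 (blk 18, set 2) → L1-HIT  vc=[22]
5: 0x167 (blk 44, set 4) → MISS  vc=[22, 52]
6: 0x135 (blk 38, set 6) → L1-HIT  vc=[22, 52]
7: 0x130 (blk 38, set 6) → L1-HIT  vc=[22, 52]
8: 0x60 (blk 12, set 4) → MISS  vc=[22, 52, 44]
9: 0xa5 (blk 20, set 4) → MISS  vc=[52, 44, 12]
10: 0x60 (blk 12, set 4) → VC-HIT  vc=[52, 44, 20]
11: 0x53 (blk 10, set 2) → MISS  vc=[44, 20, 18]
12: 0x97 (blk 18, set 2) → VC-HIT  vc=[44, 20, 10]
13: 0x50 (blk 10, set 2) → VC-HIT  vc=[44, 20, 18]

VC = [44, 20, 18]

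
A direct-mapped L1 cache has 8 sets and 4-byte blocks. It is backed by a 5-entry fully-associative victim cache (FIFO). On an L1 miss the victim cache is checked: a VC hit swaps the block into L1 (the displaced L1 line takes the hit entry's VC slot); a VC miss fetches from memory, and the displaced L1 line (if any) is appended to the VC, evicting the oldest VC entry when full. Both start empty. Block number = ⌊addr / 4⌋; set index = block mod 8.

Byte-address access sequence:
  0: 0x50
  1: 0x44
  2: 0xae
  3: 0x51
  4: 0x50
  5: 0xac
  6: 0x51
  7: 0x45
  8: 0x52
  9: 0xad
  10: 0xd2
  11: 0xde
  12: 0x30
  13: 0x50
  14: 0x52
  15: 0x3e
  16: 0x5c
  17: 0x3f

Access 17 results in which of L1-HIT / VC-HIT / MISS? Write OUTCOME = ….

#0 0x50→b20/s4 MISS; vc=[]
#1 0x44→b17/s1 MISS; vc=[]
#2 0xae→b43/s3 MISS; vc=[]
#3 0x51→b20/s4 L1-HIT; vc=[]
#4 0x50→b20/s4 L1-HIT; vc=[]
#5 0xac→b43/s3 L1-HIT; vc=[]
#6 0x51→b20/s4 L1-HIT; vc=[]
#7 0x45→b17/s1 L1-HIT; vc=[]
#8 0x52→b20/s4 L1-HIT; vc=[]
#9 0xad→b43/s3 L1-HIT; vc=[]
#10 0xd2→b52/s4 MISS; vc=[20]
#11 0xde→b55/s7 MISS; vc=[20]
#12 0x30→b12/s4 MISS; vc=[20,52]
#13 0x50→b20/s4 VC-HIT; vc=[12,52]
#14 0x52→b20/s4 L1-HIT; vc=[12,52]
#15 0x3e→b15/s7 MISS; vc=[12,52,55]
#16 0x5c→b23/s7 MISS; vc=[12,52,55,15]
#17 0x3f→b15/s7 VC-HIT; vc=[12,52,55,23]

OUTCOME = VC-HIT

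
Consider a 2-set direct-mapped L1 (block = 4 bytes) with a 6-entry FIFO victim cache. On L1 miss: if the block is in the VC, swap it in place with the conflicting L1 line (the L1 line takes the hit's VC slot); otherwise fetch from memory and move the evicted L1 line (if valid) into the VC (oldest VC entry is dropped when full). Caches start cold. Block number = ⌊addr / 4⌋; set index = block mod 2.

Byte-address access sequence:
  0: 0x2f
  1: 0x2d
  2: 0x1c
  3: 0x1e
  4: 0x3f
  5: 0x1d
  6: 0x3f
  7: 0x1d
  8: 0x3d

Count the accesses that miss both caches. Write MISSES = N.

MISSES = 3

  [0] addr=0x2f blk=11 s=1: MISS | VC []
  [1] addr=0x2d blk=11 s=1: L1-HIT | VC []
  [2] addr=0x1c blk=7 s=1: MISS | VC [11]
  [3] addr=0x1e blk=7 s=1: L1-HIT | VC [11]
  [4] addr=0x3f blk=15 s=1: MISS | VC [11, 7]
  [5] addr=0x1d blk=7 s=1: VC-HIT | VC [11, 15]
  [6] addr=0x3f blk=15 s=1: VC-HIT | VC [11, 7]
  [7] addr=0x1d blk=7 s=1: VC-HIT | VC [11, 15]
  [8] addr=0x3d blk=15 s=1: VC-HIT | VC [11, 7]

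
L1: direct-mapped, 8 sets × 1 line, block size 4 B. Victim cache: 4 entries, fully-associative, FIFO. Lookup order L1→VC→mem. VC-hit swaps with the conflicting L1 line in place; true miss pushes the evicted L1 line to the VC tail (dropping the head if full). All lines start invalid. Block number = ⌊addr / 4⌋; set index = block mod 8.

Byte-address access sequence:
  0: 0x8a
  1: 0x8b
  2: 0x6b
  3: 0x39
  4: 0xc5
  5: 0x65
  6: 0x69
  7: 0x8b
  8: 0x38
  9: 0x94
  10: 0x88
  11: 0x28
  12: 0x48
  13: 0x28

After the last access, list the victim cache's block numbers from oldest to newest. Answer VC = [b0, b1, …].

VC = [26, 49, 34, 18]

  [0] addr=0x8a blk=34 s=2: MISS | VC []
  [1] addr=0x8b blk=34 s=2: L1-HIT | VC []
  [2] addr=0x6b blk=26 s=2: MISS | VC [34]
  [3] addr=0x39 blk=14 s=6: MISS | VC [34]
  [4] addr=0xc5 blk=49 s=1: MISS | VC [34]
  [5] addr=0x65 blk=25 s=1: MISS | VC [34, 49]
  [6] addr=0x69 blk=26 s=2: L1-HIT | VC [34, 49]
  [7] addr=0x8b blk=34 s=2: VC-HIT | VC [26, 49]
  [8] addr=0x38 blk=14 s=6: L1-HIT | VC [26, 49]
  [9] addr=0x94 blk=37 s=5: MISS | VC [26, 49]
  [10] addr=0x88 blk=34 s=2: L1-HIT | VC [26, 49]
  [11] addr=0x28 blk=10 s=2: MISS | VC [26, 49, 34]
  [12] addr=0x48 blk=18 s=2: MISS | VC [26, 49, 34, 10]
  [13] addr=0x28 blk=10 s=2: VC-HIT | VC [26, 49, 34, 18]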